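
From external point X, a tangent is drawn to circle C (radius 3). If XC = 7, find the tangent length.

Let T be the point of tangency. Then CT ⊥ XT (radius ⊥ tangent).
In right triangle CTX: CX² = CT² + XT²
7² = 3² + XT²
XT² = 40, XT = 2*sqrt(10)

2*sqrt(10)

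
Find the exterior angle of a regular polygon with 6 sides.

Each exterior angle of a regular n-gon is 360 / n.
For n = 6: 360 / 6 = 60 degrees.

60 degrees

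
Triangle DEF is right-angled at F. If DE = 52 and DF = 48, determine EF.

EF = sqrt(52^2 - 48^2) = sqrt(400) = 20

20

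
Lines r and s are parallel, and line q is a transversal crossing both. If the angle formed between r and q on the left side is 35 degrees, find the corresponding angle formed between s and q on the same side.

When a transversal crosses parallel lines, angles in the same position at each intersection are called corresponding angles.
These are always equal, so the answer is 35 degrees.

35 degrees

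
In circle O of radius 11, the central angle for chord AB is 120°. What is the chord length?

Chord length = 2r sin(θ/2)
= 2 × 11 × sin(120°/2)
= 2 × 11 × sin(60°)
= 11*sqrt(3)

11*sqrt(3)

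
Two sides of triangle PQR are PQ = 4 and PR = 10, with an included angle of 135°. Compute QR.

By the law of cosines: QR^2 = PQ^2 + PR^2 - 2*PQ*PR*cos(P)
QR^2 = 4^2 + 10^2 - 2*4*10*cos(135°)
QR^2 = 16 + 100 - 80*(-sqrt(2)/2)
QR^2 = 40*sqrt(2) + 116
QR = 2*sqrt(10*sqrt(2) + 29)

2*sqrt(10*sqrt(2) + 29)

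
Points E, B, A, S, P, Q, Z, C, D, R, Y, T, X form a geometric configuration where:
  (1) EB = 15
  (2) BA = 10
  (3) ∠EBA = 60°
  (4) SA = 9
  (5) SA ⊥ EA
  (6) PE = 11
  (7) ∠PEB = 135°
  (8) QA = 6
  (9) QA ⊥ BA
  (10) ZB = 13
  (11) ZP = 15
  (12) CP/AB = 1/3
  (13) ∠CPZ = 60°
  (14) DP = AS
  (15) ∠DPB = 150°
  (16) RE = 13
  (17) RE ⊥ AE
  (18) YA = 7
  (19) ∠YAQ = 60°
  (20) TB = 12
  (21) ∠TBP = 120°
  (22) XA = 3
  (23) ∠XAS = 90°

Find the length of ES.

Step 1: By the law of cosines on triangle EBA: EA² = 15² + 10² − 2·15·10·cos(60°) = 175, so EA = 5·√7.
Step 2: By the law of cosines on triangle EAS: ES² = (5·√7)² + 9² − 2·5·√7·9·cos(90°) = 256, so ES = 16.

Therefore, the length of ES = 16.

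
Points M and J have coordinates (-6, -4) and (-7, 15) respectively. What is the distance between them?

d = sqrt((-1)^2 + (19)^2) = sqrt(362)

sqrt(362)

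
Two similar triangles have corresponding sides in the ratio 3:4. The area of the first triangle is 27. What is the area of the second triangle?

Area ratio = (3/4)^2 = 9/16. Area of the second triangle = 27 * 16/9 = 48.

48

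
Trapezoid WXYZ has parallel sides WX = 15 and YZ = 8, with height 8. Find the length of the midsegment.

The midsegment of a trapezoid = (base1 + base2) / 2
midsegment = (15 + 8) / 2
midsegment = 23 / 2
midsegment = 23/2

23/2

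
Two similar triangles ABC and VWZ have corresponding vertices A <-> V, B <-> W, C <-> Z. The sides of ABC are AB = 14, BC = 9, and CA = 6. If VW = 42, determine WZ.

Similar triangles have proportional sides. Setting up the proportion:
VW / AB = WZ / BC
42 / 14 = WZ / 9
WZ = 9 * 42 / 14 = 27.

27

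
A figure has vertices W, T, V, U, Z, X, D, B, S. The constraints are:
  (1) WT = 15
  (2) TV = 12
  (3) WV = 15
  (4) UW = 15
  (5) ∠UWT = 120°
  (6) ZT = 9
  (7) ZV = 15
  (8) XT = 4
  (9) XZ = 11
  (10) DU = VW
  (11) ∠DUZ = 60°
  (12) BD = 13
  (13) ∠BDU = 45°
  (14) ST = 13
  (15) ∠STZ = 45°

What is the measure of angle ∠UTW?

Step 1: By the law of cosines on triangle TWU: TU² = 15² + 15² − 2·15·15·cos(120°) = 675, so TU = 15·√3.
Step 2: By the inverse law of cosines on triangle UTW: cos(∠UTW) = ((15·√3)² + 15² − 15²) / (2·15·√3·15) = 675/779.42 = 0.866, so ∠UTW = 30°.

Therefore, the measure of angle ∠UTW = 30°.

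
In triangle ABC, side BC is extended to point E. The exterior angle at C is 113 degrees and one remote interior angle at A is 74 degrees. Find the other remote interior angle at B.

By the exterior angle theorem: exterior angle = sum of remote interior angles.
113 = 74 + angle B
angle B = 113 - 74 = 39 degrees

39 degrees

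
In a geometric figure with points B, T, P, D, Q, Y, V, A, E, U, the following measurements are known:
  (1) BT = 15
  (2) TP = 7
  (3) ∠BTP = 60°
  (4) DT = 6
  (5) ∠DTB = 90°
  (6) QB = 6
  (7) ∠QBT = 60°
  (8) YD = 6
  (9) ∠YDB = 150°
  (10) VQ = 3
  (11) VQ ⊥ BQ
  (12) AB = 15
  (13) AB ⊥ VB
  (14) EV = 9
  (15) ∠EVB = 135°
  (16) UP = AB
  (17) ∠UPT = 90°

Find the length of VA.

Step 1: By the law of cosines on triangle BQV: BV² = 6² + 3² − 2·6·3·cos(90°) = 45, so BV = 3·√5.
Step 2: By the law of cosines on triangle VBA: VA² = (3·√5)² + 15² − 2·3·√5·15·cos(90°) = 270, so VA = 3·√30.

Therefore, the length of VA = 3·√30.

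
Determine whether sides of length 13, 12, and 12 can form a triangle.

Check all three triangle inequalities:
13 + 12 = 25 > 12 ✓
13 + 12 = 25 > 12 ✓
12 + 12 = 24 > 13 ✓
All conditions hold, so these sides form a valid triangle.

Yes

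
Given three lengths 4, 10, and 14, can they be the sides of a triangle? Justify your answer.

The longest side is 14. The other two sides sum to 4 + 10 = 14.
Since 14 ≤ 14, the two shorter sides cannot reach around to close the triangle.

No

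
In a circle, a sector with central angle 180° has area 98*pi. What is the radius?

Sector area A = πr² × θ/360, so r² = 360A / (πθ).
r² = 360 × 98*pi / (π × 180)
r² = 196
r = 14

14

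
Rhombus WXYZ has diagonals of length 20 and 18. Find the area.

Area = (20 * 18) / 2 = 360 / 2 = 180

180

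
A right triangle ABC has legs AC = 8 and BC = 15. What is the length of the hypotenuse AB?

In a right triangle, the square of the hypotenuse equals the sum of the squares of the two legs.
The legs are 8 and 15, so the hypotenuse = sqrt(64 + 225) = sqrt(289) = 17.

17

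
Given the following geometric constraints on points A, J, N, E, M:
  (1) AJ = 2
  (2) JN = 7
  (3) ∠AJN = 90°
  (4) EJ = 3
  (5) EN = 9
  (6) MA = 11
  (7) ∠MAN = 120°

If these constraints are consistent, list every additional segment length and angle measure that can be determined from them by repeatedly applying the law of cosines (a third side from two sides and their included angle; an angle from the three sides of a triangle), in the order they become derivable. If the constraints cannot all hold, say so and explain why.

The constraints are consistent. Derivable facts, in order:
After 1 step:
- AN = √53
- ∠EJN = 123.2°
- ∠ENJ = 16.2°
- ∠JEN = 40.6°
After 2 steps:
- NM ≈ 15.94
- ∠ANJ = 15.95°
- ∠JAN = 74.05°
After 3 steps:
- ∠AMN = 23.3°
- ∠ANM = 36.7°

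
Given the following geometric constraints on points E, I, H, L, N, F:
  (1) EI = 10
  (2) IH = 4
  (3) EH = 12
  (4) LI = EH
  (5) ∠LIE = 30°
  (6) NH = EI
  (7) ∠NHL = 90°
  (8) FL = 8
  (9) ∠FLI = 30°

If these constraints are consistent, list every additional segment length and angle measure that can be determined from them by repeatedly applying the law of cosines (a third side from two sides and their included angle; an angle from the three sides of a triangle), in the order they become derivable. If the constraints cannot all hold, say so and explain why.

The constraints are consistent. Derivable facts, in order:
After 1 step:
- EL ≈ 6.01
- IF ≈ 6.46
- ∠EHI = 51.32°
- ∠EIH = 110.49°
- ∠HEI = 18.19°
After 2 steps:
- ∠ELI = 56.26°
- ∠FIL = 38.26°
- ∠IEL = 93.74°
- ∠IFL = 111.74°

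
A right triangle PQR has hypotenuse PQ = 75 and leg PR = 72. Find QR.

By the Pythagorean theorem: QR^2 = PQ^2 - PR^2
QR^2 = 75^2 - 72^2 = 5625 - 5184 = 441
QR = sqrt(441) = 21

21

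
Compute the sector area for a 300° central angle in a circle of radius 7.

Sector area = πr² × θ/360
= π × 7² × 5/6
= π × 49 × 5/6
= 245*pi/6

245*pi/6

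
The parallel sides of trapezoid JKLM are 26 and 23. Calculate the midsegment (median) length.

The midsegment (median) of a trapezoid connects the midpoints of the non-parallel sides.
Its length is the average of the two bases: (26 + 23) / 2 = 49/2.

49/2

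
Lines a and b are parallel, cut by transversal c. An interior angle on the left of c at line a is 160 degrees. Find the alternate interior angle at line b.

Alternate interior angles lie on opposite sides of the transversal, between the parallel lines.
By the alternate interior angle theorem, they are equal: 160 degrees.

160 degrees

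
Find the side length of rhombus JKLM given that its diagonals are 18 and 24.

The diagonals of a rhombus bisect each other at right angles.
Half-diagonals: 18/2 = 9 and 24/2 = 12
side = sqrt(9^2 + 12^2)
side = sqrt(81 + 144)
side = sqrt(225) = 15

15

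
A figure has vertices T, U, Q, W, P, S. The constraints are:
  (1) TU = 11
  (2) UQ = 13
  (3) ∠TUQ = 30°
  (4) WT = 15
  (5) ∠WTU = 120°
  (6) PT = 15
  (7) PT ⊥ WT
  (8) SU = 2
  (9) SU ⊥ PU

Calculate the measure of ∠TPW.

Step 1: By the law of cosines on triangle PTW: PW² = 15² + 15² − 2·15·15·cos(90°) = 450, so PW = 15·√2.
Step 2: By the inverse law of cosines on triangle TPW: cos(∠TPW) = (15² + (15·√2)² − 15²) / (2·15·15·√2) = 450/636.4 = 0.7071, so ∠TPW = 45°.

Therefore, the measure of angle ∠TPW = 45°.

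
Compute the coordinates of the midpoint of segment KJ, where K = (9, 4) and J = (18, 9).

M = ((x₁ + x₂)/2, (y₁ + y₂)/2)
= ((9 + 18)/2, (4 + 9)/2)
= (27/2, 13/2) = (27/2, 13/2)

(27/2, 13/2)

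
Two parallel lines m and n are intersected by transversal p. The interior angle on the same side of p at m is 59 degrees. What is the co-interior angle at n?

Co-interior angles sum to 180: 180 - 59 = 121 degrees.

121 degrees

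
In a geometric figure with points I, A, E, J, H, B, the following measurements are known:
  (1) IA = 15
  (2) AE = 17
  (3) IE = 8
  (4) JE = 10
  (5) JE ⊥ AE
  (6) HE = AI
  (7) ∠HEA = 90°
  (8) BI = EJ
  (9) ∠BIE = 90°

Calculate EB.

From the given relations: BI = EJ = 10.
Step 1: By the law of cosines on triangle EIB: EB² = 8² + 10² − 2·8·10·cos(90°) = 164, so EB = 2·√41.

Therefore, the length of EB = 2·√41.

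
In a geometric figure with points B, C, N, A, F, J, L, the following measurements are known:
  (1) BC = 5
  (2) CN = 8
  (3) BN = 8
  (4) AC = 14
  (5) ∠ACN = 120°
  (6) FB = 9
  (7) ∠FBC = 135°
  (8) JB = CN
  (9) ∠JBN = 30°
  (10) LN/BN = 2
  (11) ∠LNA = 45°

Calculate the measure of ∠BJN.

From the given relations: JB = CN = 8.
Step 1: By the law of cosines on triangle JBN: JN² = 8² + 8² − 2·8·8·cos(30°) = 17.15, so JN ≈ 4.14.
Step 2: By the inverse law of cosines on triangle BJN: cos(∠BJN) = (8² + 4.14² − 8²) / (2·8·4.14) = 17.15/66.26 = 0.2588, so ∠BJN = 75°.

Therefore, the measure of angle ∠BJN = 75°.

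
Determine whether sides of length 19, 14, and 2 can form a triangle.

No.
The triangle inequality is violated: 14 + 2 = 16 ≤ 19.
These lengths cannot form a triangle.

No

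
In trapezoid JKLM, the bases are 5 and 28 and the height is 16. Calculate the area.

A trapezoid's area equals the midsegment times the height.
The midsegment is (5 + 28) / 2 = 33/2.
Area = 33/2 * 16 = 264.

264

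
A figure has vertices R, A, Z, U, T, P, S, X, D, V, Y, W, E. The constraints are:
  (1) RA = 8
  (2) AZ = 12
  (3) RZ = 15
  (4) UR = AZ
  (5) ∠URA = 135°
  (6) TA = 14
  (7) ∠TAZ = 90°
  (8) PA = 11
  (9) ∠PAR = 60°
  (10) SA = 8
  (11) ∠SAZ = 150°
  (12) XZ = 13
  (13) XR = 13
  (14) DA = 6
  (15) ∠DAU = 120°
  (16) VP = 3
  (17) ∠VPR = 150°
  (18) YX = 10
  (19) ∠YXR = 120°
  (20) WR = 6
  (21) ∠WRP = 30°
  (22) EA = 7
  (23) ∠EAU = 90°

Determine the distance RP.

Step 1: By the law of cosines on triangle RAP: RP² = 8² + 11² − 2·8·11·cos(60°) = 97, so RP = √97.

Therefore, the length of RP = √97.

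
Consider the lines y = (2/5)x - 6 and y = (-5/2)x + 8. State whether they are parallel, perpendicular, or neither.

Slope of line 1: m1 = 2/5
Slope of line 2: m2 = -5/2
Two lines are perpendicular when the product of their slopes is -1 (negative reciprocals).
m1 * m2 = (2/5) * (-5/2) = -1, confirming perpendicularity.

Perpendicular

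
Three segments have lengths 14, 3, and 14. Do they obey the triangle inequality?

Sort the sides: 3, 14, 14.
It suffices to check that the sum of the two smallest exceeds the largest:
3 + 14 = 17 > 14. ✓
Yes, a valid triangle can be formed.

Yes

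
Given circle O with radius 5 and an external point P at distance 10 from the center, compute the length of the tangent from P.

tangent = √(d² - r²) = √(10² - 5²) = √(100 - 25) = √75 = 5*sqrt(3)

5*sqrt(3)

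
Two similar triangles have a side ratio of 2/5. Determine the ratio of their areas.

Area scales with the square of linear dimensions. If every length is multiplied by 2/5, then the area is multiplied by (2/5)^2 = 4/25.
The area ratio is 4:25.

4:25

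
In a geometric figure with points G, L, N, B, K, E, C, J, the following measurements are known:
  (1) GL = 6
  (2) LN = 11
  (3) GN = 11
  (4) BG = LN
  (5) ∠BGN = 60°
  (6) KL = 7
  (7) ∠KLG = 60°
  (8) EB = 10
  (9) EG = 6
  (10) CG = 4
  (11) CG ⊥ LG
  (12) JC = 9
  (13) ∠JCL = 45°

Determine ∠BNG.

From the given relations: BG = LN = 11.
Step 1: By the law of cosines on triangle NGB: NB² = 11² + 11² − 2·11·11·cos(60°) = 121, so NB = 11.
Step 2: By the inverse law of cosines on triangle BNG: cos(∠BNG) = (11² + 11² − 11²) / (2·11·11) = 121/242 = 0.5, so ∠BNG = 60°.

Therefore, the measure of angle ∠BNG = 60°.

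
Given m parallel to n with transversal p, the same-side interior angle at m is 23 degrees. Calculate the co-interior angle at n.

Co-interior (same-side interior) angles are between the parallel lines on the same side of the transversal.
Unlike corresponding or alternate interior angles, they are supplementary rather than equal.
So the angle = 180 - 23 = 157 degrees.

157 degrees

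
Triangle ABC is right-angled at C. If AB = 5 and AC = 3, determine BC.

BC = sqrt(5^2 - 3^2) = sqrt(16) = 4

4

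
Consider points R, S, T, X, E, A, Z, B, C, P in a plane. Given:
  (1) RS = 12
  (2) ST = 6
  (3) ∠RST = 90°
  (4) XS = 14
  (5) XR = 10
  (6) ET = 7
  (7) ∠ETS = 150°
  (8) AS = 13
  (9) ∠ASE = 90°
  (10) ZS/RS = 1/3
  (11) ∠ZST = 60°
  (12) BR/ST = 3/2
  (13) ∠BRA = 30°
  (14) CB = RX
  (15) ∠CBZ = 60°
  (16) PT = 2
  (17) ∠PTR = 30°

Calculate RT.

Step 1: By the law of cosines on triangle RST: RT² = 12² + 6² − 2·12·6·cos(90°) = 180, so RT = 6·√5.

Therefore, the length of RT = 6·√5.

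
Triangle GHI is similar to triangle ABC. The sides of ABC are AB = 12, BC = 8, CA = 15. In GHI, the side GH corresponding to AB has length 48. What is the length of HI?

k = 48/12 = 4. HI = 4 * 8 = 32.

32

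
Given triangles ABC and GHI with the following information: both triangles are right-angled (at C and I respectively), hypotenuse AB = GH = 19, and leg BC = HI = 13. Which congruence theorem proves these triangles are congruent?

The given information provides:
both triangles are right-angled (at C and I respectively), hypotenuse AB = GH = 19, and leg BC = HI = 13
This matches the HL congruence theorem.
The hypotenuse and one leg of two right triangles are equal (Hypotenuse-Leg).

HL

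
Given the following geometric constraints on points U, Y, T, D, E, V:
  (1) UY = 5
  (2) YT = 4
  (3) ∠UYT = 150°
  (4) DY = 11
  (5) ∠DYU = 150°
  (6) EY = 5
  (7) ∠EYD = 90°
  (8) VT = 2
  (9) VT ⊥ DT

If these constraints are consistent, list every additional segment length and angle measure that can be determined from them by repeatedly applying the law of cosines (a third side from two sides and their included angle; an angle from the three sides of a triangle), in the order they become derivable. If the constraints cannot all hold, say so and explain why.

The constraints are consistent. Derivable facts, in order:
After 1 step:
- DE = √146
- UD ≈ 15.53
- UT ≈ 8.7
After 2 steps:
- ∠DEY = 65.56°
- ∠DUY = 20.74°
- ∠EDY = 24.44°
- ∠TUY = 13.29°
- ∠UDY = 9.26°
- ∠UTY = 16.71°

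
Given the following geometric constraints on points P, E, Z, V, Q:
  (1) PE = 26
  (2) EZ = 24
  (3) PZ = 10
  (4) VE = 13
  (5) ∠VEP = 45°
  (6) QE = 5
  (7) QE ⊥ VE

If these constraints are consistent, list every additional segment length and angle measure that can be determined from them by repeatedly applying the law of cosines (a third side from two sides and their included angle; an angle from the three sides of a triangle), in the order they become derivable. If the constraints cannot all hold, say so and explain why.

The constraints are consistent. Derivable facts, in order:
After 1 step:
- PV ≈ 19.16
- VQ = √194
- ∠EPZ = 67.38°
- ∠EZP = 90°
- ∠PEZ = 22.62°
After 2 steps:
- ∠EPV = 28.68°
- ∠EQV = 68.96°
- ∠EVP = 106.32°
- ∠EVQ = 21.04°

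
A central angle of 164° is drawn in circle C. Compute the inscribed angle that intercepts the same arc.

By the inscribed angle theorem, the inscribed angle is half the central angle.
Inscribed angle = 164° / 2 = 82°

82°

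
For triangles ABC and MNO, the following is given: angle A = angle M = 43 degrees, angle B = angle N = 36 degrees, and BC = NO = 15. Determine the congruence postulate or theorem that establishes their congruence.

The given information provides:
angle A = angle M = 43 degrees, angle B = angle N = 36 degrees, and BC = NO = 15
This matches the AAS congruence theorem.
Two pairs of corresponding angles and a non-included side are equal (Angle-Angle-Side).

AAS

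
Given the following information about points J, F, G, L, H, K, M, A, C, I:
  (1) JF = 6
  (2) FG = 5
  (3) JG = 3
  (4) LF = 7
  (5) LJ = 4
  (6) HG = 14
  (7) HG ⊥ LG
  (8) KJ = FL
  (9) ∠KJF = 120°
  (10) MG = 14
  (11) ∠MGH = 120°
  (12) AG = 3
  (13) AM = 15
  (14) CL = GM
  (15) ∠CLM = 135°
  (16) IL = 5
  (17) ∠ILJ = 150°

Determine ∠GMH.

Step 1: By the law of cosines on triangle MGH: MH² = 14² + 14² − 2·14·14·cos(120°) = 588, so MH = 14·√3.
Step 2: By the inverse law of cosines on triangle GMH: cos(∠GMH) = (14² + (14·√3)² − 14²) / (2·14·14·√3) = 588/678.96 = 0.866, so ∠GMH = 30°.

Therefore, the measure of angle ∠GMH = 30°.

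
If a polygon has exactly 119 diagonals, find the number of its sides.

Using d = n(n - 3)/2, we solve 119 = n(n - 3)/2.
So n(n - 3) = 238.
Testing n = 17: 17 * 14 = 238 = 238. Correct.
The polygon has 17 sides.

17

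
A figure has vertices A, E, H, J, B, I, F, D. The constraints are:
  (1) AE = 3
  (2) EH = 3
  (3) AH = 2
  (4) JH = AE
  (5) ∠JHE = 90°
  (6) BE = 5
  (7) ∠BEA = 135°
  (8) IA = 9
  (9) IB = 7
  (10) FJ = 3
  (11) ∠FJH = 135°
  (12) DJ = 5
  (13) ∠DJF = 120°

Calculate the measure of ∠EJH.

From the given relations: JH = AE = 3.
Step 1: By the law of cosines on triangle JHE: JE² = 3² + 3² − 2·3·3·cos(90°) = 18, so JE = 3·√2.
Step 2: By the inverse law of cosines on triangle EJH: cos(∠EJH) = ((3·√2)² + 3² − 3²) / (2·3·√2·3) = 18/25.46 = 0.7071, so ∠EJH = 45°.

Therefore, the measure of angle ∠EJH = 45°.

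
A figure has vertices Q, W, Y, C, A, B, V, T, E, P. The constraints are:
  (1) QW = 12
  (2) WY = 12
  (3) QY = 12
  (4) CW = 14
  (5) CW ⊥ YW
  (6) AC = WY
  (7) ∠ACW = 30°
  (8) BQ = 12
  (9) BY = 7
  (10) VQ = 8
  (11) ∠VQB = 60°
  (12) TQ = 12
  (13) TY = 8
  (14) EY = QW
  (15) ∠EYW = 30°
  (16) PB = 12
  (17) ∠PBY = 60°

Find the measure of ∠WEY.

From the given relations: EY = QW = 12.
Step 1: By the law of cosines on triangle EYW: EW² = 12² + 12² − 2·12·12·cos(30°) = 38.58, so EW ≈ 6.21.
Step 2: By the inverse law of cosines on triangle WEY: cos(∠WEY) = (6.21² + 12² − 12²) / (2·6.21·12) = 38.58/149.08 = 0.2588, so ∠WEY = 75°.

Therefore, the measure of angle ∠WEY = 75°.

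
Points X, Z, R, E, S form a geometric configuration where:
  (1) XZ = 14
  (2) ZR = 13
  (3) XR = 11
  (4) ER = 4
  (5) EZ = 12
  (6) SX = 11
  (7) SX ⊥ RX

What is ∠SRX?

Step 1: By the law of cosines on triangle RXS: RS² = 11² + 11² − 2·11·11·cos(90°) = 242, so RS = 11·√2.
Step 2: By the inverse law of cosines on triangle SRX: cos(∠SRX) = ((11·√2)² + 11² − 11²) / (2·11·√2·11) = 242/342.24 = 0.7071, so ∠SRX = 45°.

Therefore, the measure of angle ∠SRX = 45°.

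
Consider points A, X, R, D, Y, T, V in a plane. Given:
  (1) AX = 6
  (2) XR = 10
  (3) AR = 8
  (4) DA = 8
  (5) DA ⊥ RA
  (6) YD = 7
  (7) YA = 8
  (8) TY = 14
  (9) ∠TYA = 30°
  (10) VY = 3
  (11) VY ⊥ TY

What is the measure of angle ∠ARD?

Step 1: By the law of cosines on triangle RAD: RD² = 8² + 8² − 2·8·8·cos(90°) = 128, so RD = 8·√2.
Step 2: By the inverse law of cosines on triangle ARD: cos(∠ARD) = (8² + (8·√2)² − 8²) / (2·8·8·√2) = 128/181.02 = 0.7071, so ∠ARD = 45°.

Therefore, the measure of angle ∠ARD = 45°.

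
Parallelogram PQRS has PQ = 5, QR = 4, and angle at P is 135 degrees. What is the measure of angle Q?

Opposite sides of a parallelogram are parallel, so consecutive angles form co-interior angles on a transversal.
Co-interior angles sum to 180°, giving angle Q = 180 - 135 = 45 degrees.

45 degrees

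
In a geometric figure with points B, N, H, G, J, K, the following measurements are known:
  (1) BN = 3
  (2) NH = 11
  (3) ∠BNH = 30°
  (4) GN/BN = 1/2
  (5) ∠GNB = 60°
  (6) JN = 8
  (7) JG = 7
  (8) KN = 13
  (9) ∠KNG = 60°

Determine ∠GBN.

From the given relations: GN = 1/2·BN = 1/2·3 ≈ 1.5.
Step 1: By the law of cosines on triangle BNG: BG² = 3² + 1.5² − 2·3·1.5·cos(60°) = 6.75, so BG = 3/2·√3.
Step 2: By the inverse law of cosines on triangle GBN: cos(∠GBN) = ((3/2·√3)² + 3² − 1.5²) / (2·3/2·√3·3) = 13.5/15.59 = 0.866, so ∠GBN = 30°.

Therefore, the measure of angle ∠GBN = 30°.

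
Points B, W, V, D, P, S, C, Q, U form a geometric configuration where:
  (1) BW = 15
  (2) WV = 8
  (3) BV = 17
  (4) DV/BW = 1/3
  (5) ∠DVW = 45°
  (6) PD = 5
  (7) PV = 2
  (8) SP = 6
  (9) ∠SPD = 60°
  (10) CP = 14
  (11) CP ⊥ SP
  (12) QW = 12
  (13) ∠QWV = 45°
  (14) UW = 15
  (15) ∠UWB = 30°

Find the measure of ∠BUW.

Step 1: By the law of cosines on triangle UWB: UB² = 15² + 15² − 2·15·15·cos(30°) = 60.29, so UB ≈ 7.76.
Step 2: By the inverse law of cosines on triangle BUW: cos(∠BUW) = (7.76² + 15² − 15²) / (2·7.76·15) = 60.29/232.94 = 0.2588, so ∠BUW = 75°.

Therefore, the measure of angle ∠BUW = 75°.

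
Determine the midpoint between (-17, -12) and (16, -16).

M = ((x₁ + x₂)/2, (y₁ + y₂)/2)
= ((-17 + 16)/2, (-12 + -16)/2)
= (-1/2, -28/2) = (-1/2, -14)

(-1/2, -14)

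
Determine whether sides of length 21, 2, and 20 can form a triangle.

Yes.
The triangle inequality requires that the sum of any two sides exceeds the third.
Here 2 + 20 = 22 > 21, so the condition is met.

Yes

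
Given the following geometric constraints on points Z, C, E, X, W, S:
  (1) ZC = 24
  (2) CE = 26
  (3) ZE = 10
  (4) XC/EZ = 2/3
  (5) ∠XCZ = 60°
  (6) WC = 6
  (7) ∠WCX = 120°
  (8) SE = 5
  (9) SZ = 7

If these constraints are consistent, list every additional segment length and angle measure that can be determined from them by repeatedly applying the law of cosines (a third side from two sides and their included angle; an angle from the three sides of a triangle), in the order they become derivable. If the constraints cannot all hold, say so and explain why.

The constraints are consistent. Derivable facts, in order:
After 1 step:
- XW ≈ 10.97
- ZX ≈ 21.46
- ∠CEZ = 67.38°
- ∠CZE = 90°
- ∠ECZ = 22.62°
- ∠ESZ = 111.8°
- ∠EZS = 27.66°
- ∠SEZ = 40.54°
After 2 steps:
- ∠CWX = 31.74°
- ∠CXW = 28.26°
- ∠CXZ = 104.39°
- ∠CZX = 15.61°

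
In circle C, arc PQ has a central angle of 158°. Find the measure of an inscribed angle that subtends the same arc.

By the inscribed angle theorem, the inscribed angle is half the central angle.
Inscribed angle = 158° / 2 = 79°

79°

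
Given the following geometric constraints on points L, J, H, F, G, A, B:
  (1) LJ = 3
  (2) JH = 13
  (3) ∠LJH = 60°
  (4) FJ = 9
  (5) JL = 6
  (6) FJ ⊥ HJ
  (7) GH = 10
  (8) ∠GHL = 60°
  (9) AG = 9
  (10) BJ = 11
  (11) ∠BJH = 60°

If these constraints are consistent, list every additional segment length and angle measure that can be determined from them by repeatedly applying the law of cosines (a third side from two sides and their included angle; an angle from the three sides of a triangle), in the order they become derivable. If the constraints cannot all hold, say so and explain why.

These constraints are not satisfiable: (1) LJ = 3 and (5) JL = 6 assign two different lengths to the same segment. No planar figure meets all of them, so nothing further can be derived.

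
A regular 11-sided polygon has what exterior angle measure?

Each exterior angle of a regular n-gon is 360 / n.
For n = 11: 360 / 11 = 360/11 degrees.

360/11 degrees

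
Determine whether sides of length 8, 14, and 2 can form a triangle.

Check the triangle inequality: 8 + 2 = 10 ≤ 14.
Since the sum of two sides does not exceed the third, no triangle can be formed.

No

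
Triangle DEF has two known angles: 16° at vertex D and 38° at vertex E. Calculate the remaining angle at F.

Let angle F = x. Then 16 + 38 + x = 180.
x = 180 - 54 = 126 degrees.

126 degrees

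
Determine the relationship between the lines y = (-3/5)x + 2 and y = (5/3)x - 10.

Slope of line 1: m1 = -3/5
Slope of line 2: m2 = 5/3
m1 * m2 = (-3/5) * (5/3) = -1 = -1, so the lines are perpendicular.

Perpendicular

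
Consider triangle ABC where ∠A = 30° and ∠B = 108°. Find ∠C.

angle C = 180 - 30 - 108 = 42 degrees.

42 degrees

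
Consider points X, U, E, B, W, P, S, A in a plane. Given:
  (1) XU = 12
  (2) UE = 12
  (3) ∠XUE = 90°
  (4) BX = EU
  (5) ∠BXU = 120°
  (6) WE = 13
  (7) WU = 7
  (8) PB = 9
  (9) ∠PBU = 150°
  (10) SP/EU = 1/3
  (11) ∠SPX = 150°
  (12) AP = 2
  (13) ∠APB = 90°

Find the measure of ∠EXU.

Step 1: By the law of cosines on triangle XUE: XE² = 12² + 12² − 2·12·12·cos(90°) = 288, so XE = 12·√2.
Step 2: By the inverse law of cosines on triangle EXU: cos(∠EXU) = ((12·√2)² + 12² − 12²) / (2·12·√2·12) = 288/407.29 = 0.7071, so ∠EXU = 45°.

Therefore, the measure of angle ∠EXU = 45°.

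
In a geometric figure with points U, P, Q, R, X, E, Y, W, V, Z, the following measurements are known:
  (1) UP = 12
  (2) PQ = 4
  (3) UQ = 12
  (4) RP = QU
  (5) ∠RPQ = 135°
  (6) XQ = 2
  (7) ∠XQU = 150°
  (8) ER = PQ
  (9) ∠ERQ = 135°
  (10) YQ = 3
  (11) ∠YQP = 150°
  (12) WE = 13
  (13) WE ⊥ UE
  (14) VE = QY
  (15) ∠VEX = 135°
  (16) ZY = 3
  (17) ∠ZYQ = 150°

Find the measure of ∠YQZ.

Step 1: By the law of cosines on triangle QYZ: QZ² = 3² + 3² − 2·3·3·cos(150°) = 33.59, so QZ ≈ 5.8.
Step 2: By the inverse law of cosines on triangle YQZ: cos(∠YQZ) = (3² + 5.8² − 3²) / (2·3·5.8) = 33.59/34.77 = 0.9659, so ∠YQZ = 15°.

Therefore, the measure of angle ∠YQZ = 15°.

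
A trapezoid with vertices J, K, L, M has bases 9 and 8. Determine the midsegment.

The midsegment of a trapezoid = (base1 + base2) / 2
midsegment = (9 + 8) / 2
midsegment = 17 / 2
midsegment = 17/2

17/2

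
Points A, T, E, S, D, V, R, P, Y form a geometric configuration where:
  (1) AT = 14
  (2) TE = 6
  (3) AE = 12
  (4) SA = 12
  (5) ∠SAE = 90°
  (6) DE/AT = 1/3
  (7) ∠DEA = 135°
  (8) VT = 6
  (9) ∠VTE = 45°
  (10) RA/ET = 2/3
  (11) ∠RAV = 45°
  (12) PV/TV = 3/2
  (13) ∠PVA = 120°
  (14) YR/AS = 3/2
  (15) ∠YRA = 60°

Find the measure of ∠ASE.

Step 1: By the law of cosines on triangle SAE: SE² = 12² + 12² − 2·12·12·cos(90°) = 288, so SE = 12·√2.
Step 2: By the inverse law of cosines on triangle ASE: cos(∠ASE) = (12² + (12·√2)² − 12²) / (2·12·12·√2) = 288/407.29 = 0.7071, so ∠ASE = 45°.

Therefore, the measure of angle ∠ASE = 45°.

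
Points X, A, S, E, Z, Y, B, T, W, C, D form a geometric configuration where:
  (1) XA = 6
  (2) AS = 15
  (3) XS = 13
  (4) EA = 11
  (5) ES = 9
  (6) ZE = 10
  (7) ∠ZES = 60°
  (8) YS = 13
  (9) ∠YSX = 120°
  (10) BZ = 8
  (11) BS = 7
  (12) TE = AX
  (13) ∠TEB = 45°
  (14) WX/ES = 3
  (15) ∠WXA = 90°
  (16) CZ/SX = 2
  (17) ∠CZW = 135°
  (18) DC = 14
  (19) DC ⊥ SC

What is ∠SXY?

Step 1: By the law of cosines on triangle XSY: XY² = 13² + 13² − 2·13·13·cos(120°) = 507, so XY = 13·√3.
Step 2: By the inverse law of cosines on triangle SXY: cos(∠SXY) = (13² + (13·√3)² − 13²) / (2·13·13·√3) = 507/585.43 = 0.866, so ∠SXY = 30°.

Therefore, the measure of angle ∠SXY = 30°.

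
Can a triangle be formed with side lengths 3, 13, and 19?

Check the triangle inequality: 3 + 13 = 16 ≤ 19.
Since the sum of two sides does not exceed the third, no triangle can be formed.

No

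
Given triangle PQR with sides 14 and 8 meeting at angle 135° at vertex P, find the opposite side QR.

By the law of cosines: QR^2 = PQ^2 + PR^2 - 2*PQ*PR*cos(P)
QR^2 = 14^2 + 8^2 - 2*14*8*cos(135°)
QR^2 = 196 + 64 - 224*(-sqrt(2)/2)
QR^2 = 112*sqrt(2) + 260
QR = 2*sqrt(28*sqrt(2) + 65)

2*sqrt(28*sqrt(2) + 65)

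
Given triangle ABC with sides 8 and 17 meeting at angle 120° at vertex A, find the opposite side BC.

By the law of cosines: BC^2 = AB^2 + AC^2 - 2*AB*AC*cos(A)
BC^2 = 8^2 + 17^2 - 2*8*17*cos(120°)
BC^2 = 64 + 289 - 272*(-1/2)
BC^2 = 489
BC = sqrt(489)

sqrt(489)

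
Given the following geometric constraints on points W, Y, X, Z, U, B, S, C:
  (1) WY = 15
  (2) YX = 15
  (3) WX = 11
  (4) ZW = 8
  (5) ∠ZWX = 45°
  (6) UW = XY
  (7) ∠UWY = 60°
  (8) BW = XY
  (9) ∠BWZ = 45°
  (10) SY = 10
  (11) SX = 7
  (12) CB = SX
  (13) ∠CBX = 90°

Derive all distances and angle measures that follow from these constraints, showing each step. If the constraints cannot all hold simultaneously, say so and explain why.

The constraints are consistent.

From the given relations:
  UW = XY = 15
  BW = XY = 15
  CB = SX = 7

Step 1: From YW = 15, WU = 15, and ∠YWU = 60°, by the law of cosines:
  YU² = YW² + WU² - 2·YW·WU·cos(60°) = 225 + 225 - 225 = 225
  YU = 15

Step 2: From XW = 11, WZ = 8, and ∠XWZ = 45°, by the law of cosines:
  XZ² = XW² + WZ² - 2·XW·WZ·cos(45°) = 121 + 64 - 124.5 = 60.55
  XZ ≈ 7.78

Step 3: From ZW = 8, WB = 15, and ∠ZWB = 45°, by the law of cosines:
  ZB² = ZW² + WB² - 2·ZW·WB·cos(45°) = 64 + 225 - 169.7 = 119.3
  ZB ≈ 10.92

Step 4: From WX = 11, WY = 15, XY = 15, by the inverse law of cosines:
  cos(∠XWY) = (WX² + WY² - XY²) / (2·WX·WY)
  ∠XWY = 68.49°

Step 5: From YS = 10, YX = 15, SX = 7, by the inverse law of cosines:
  cos(∠SYX) = (YS² + YX² - SX²) / (2·YS·YX)
  ∠SYX = 23.07°

Step 6: From YW = 15, YX = 15, WX = 11, by the inverse law of cosines:
  cos(∠WYX) = (YW² + YX² - WX²) / (2·YW·YX)
  ∠WYX = 43.02°

Step 7: From XS = 7, XY = 15, SY = 10, by the inverse law of cosines:
  cos(∠SXY) = (XS² + XY² - SY²) / (2·XS·XY)
  ∠SXY = 34.05°

Step 8: From XW = 11, XY = 15, WY = 15, by the inverse law of cosines:
  cos(∠WXY) = (XW² + XY² - WY²) / (2·XW·XY)
  ∠WXY = 68.49°

Step 9: From SX = 7, SY = 10, XY = 15, by the inverse law of cosines:
  cos(∠XSY) = (SX² + SY² - XY²) / (2·SX·SY)
  ∠XSY = 122.88°

Step 10: From YU = 15, YW = 15, UW = 15, by the inverse law of cosines:
  cos(∠UYW) = (YU² + YW² - UW²) / (2·YU·YW)
  ∠UYW = 60°

Step 11: From XW = 11, XZ = 7.78, WZ = 8, by the inverse law of cosines:
  cos(∠WXZ) = (XW² + XZ² - WZ²) / (2·XW·XZ)
  ∠WXZ = 46.63°

Step 12: From ZB = 10.92, ZW = 8, BW = 15, by the inverse law of cosines:
  cos(∠BZW) = (ZB² + ZW² - BW²) / (2·ZB·ZW)
  ∠BZW = 103.81°

Step 13: From ZW = 8, ZX = 7.78, WX = 11, by the inverse law of cosines:
  cos(∠WZX) = (ZW² + ZX² - WX²) / (2·ZW·ZX)
  ∠WZX = 88.37°

Step 14: From UW = 15, UY = 15, WY = 15, by the inverse law of cosines:
  cos(∠WUY) = (UW² + UY² - WY²) / (2·UW·UY)
  ∠WUY = 60°

Step 15: From BW = 15, BZ = 10.92, WZ = 8, by the inverse law of cosines:
  cos(∠WBZ) = (BW² + BZ² - WZ²) / (2·BW·BZ)
  ∠WBZ = 31.19°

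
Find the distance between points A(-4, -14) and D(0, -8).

The horizontal distance is |0 - -4| = 4 and the vertical distance is |-8 - -14| = 6.
By the Pythagorean theorem, d = sqrt(4^2 + 6^2) = sqrt(52) = 2*sqrt(13).

2*sqrt(13)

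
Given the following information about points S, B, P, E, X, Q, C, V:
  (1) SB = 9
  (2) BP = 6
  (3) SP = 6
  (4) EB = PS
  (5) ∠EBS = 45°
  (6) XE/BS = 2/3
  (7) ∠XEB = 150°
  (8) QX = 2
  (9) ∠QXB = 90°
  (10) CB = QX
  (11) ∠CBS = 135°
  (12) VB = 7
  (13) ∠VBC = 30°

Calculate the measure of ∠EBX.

From the given relations: EB = PS = 6; XE = 2/3·BS = 2/3·9 = 6.
Step 1: By the law of cosines on triangle BEX: BX² = 6² + 6² − 2·6·6·cos(150°) = 134.35, so BX ≈ 11.59.
Step 2: By the inverse law of cosines on triangle EBX: cos(∠EBX) = (6² + 11.59² − 6²) / (2·6·11.59) = 134.35/139.09 = 0.9659, so ∠EBX = 15°.

Therefore, the measure of angle ∠EBX = 15°.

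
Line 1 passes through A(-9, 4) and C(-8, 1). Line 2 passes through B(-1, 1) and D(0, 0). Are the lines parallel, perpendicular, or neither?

Slope of line 1: m1 = (1 - 4)/(-8 - -9) = -3/1 = -3
Slope of line 2: m2 = (0 - 1)/(0 - -1) = -1/1 = -1
For parallel lines we need equal slopes: -3 != -1.
For perpendicular lines we need m1*m2 = -1: (-3)(-1) = 3 != -1.
Since neither condition holds, the lines are neither parallel nor perpendicular.

Neither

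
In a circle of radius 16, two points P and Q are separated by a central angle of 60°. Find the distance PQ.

Chord length = 2r sin(θ/2)
= 2 × 16 × sin(60°/2)
= 2 × 16 × sin(30°)
= 16

16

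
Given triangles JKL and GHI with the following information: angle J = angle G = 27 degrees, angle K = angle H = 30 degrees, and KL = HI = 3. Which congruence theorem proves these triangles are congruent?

Consider the given information: angle J = angle G = 27 degrees, angle K = angle H = 30 degrees, and KL = HI = 3
This is not SSS or ASA: SSS requires all three pairs of sides, but we don't have that. ASA requires two angles and the side between them.
The correct criterion is AAS. Two pairs of corresponding angles and a non-included side are equal (Angle-Angle-Side).

AAS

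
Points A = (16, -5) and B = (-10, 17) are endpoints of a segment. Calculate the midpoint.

M = ((x₁ + x₂)/2, (y₁ + y₂)/2)
= ((16 + -10)/2, (-5 + 17)/2)
= (6/2, 12/2) = (3, 6)

(3, 6)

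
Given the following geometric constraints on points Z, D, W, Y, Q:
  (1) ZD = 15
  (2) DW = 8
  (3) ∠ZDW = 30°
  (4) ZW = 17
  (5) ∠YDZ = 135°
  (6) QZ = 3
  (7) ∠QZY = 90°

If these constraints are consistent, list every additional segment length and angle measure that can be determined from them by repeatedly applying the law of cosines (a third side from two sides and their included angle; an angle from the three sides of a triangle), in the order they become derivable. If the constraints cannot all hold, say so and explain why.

These constraints are not satisfiable: (1), (2) and (4) fix all three sides of triangle ZDW, so by the law of cosines cos(∠ZDW) = (15² + 8² − 17²) / (2·15·8) = 0.0000, i.e. ∠ZDW ≈ 90°, which contradicts (3) ∠ZDW = 30°. No planar figure meets all of them, so nothing further can be derived.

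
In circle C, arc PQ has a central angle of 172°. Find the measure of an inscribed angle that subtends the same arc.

By the inscribed angle theorem, the inscribed angle is half the central angle.
Inscribed angle = 172° / 2 = 86°

86°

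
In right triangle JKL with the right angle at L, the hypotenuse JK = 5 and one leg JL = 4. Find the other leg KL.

Rearranging the Pythagorean theorem to solve for the unknown leg:
leg^2 = hypotenuse^2 - known_leg^2 = 25 - 16 = 9
leg = sqrt(9) = 3.

3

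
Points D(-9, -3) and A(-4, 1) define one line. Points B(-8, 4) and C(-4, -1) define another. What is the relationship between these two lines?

Slope of line 1: m1 = (1 - -3)/(-4 - -9) = 4/5 = 4/5
Slope of line 2: m2 = (-1 - 4)/(-4 - -8) = -5/4 = -5/4
m1 * m2 = (4/5) * (-5/4) = -1 = -1, so the lines are perpendicular.

Perpendicular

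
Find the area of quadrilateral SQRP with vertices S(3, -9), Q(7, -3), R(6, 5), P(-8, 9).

The Shoelace formula works by pairing each vertex with the next (cycling back to the first).
For each pair, compute x_i*y_(i+1) - x_(i+1)*y_i:
  (3*-3 - 7*-9) = 54
  (7*5 - 6*-3) = 53
  (6*9 - -8*5) = 94
  (-8*-9 - 3*9) = 45
Taking half the absolute value of the total: Area = (1/2)(246) = 123.

123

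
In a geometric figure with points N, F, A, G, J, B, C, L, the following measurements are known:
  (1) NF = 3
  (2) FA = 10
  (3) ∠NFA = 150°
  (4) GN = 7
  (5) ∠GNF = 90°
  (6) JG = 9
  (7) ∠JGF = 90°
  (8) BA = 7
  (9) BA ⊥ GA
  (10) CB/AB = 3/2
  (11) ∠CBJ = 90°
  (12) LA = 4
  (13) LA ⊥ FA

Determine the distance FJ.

Step 1: By the law of cosines on triangle FNG: FG² = 3² + 7² − 2·3·7·cos(90°) = 58, so FG = √58.
Step 2: By the law of cosines on triangle FGJ: FJ² = √58² + 9² − 2·√58·9·cos(90°) = 139, so FJ = √139.

Therefore, the length of FJ = √139.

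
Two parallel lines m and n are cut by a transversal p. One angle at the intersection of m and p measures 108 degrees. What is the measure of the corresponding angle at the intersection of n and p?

When a transversal crosses parallel lines, angles in the same position at each intersection are called corresponding angles.
These are always equal, so the answer is 108 degrees.

108 degrees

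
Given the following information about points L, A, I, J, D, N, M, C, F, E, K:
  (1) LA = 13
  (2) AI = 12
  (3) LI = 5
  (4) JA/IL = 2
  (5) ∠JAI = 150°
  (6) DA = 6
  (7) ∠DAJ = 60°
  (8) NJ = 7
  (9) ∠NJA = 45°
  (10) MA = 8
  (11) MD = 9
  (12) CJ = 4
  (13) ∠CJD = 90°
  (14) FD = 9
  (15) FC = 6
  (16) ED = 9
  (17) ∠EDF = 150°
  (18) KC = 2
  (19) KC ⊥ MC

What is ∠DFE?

Step 1: By the law of cosines on triangle FDE: FE² = 9² + 9² − 2·9·9·cos(150°) = 302.3, so FE ≈ 17.39.
Step 2: By the inverse law of cosines on triangle DFE: cos(∠DFE) = (9² + 17.39² − 9²) / (2·9·17.39) = 302.3/312.96 = 0.9659, so ∠DFE = 15°.

Therefore, the measure of angle ∠DFE = 15°.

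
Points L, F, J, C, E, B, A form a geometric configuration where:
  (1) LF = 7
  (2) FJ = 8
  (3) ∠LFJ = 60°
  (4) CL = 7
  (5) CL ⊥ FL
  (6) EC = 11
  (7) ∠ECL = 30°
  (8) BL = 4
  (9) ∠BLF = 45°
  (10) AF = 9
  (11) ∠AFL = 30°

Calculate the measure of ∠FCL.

Step 1: By the law of cosines on triangle CLF: CF² = 7² + 7² − 2·7·7·cos(90°) = 98, so CF = 7·√2.
Step 2: By the inverse law of cosines on triangle FCL: cos(∠FCL) = ((7·√2)² + 7² − 7²) / (2·7·√2·7) = 98/138.59 = 0.7071, so ∠FCL = 45°.

Therefore, the measure of angle ∠FCL = 45°.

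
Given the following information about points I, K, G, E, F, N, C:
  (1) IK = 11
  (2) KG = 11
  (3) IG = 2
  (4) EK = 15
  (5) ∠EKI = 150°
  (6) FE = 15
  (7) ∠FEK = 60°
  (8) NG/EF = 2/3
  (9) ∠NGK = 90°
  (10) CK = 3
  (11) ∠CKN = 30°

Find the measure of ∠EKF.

Step 1: By the law of cosines on triangle KEF: KF² = 15² + 15² − 2·15·15·cos(60°) = 225, so KF = 15.
Step 2: By the inverse law of cosines on triangle EKF: cos(∠EKF) = (15² + 15² − 15²) / (2·15·15) = 225/450 = 0.5, so ∠EKF = 60°.

Therefore, the measure of angle ∠EKF = 60°.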